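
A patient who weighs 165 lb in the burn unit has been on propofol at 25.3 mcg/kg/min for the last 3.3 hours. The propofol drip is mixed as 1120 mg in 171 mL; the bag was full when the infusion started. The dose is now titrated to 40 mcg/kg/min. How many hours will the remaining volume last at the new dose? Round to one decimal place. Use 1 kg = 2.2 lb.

Initial rate:
Weight = 165 lb ÷ 2.2 lb/kg = 75 kg
Dose = 25.3 mcg/kg/min × 75 kg = 1897.5 mcg/min
1897.5 mcg/min × 60 min/hr = 113850 mcg/hr
Concentration = 1120 mg ÷ 171 mL = 6.549708 mg/mL = 6549.708 mcg/mL
Rate = 113850 mcg/hr ÷ 6549.708 mcg/mL = 17.38246 mL/hr
Volume infused so far = 17.38246 mL/hr × 3.3 hr = 57.3621 mL
Volume remaining = 171 − 57.3621 = 113.6379 mL
New rate:
Dose = 40 mcg/kg/min × 75 kg = 3000 mcg/min
3000 mcg/min × 60 min/hr = 180000 mcg/hr
Rate = 180000 mcg/hr ÷ 6549.708 mcg/mL = 27.48214 mL/hr
Time remaining = 113.6379 mL ÷ 27.48214 mL/hr = 4.134972 hr

4.1 hours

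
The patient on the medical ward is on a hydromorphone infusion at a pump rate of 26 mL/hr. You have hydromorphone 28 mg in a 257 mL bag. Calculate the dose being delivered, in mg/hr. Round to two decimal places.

Concentration = 28 mg ÷ 257 mL = 0.1089494 mg/mL
Drug rate = 26 mL/hr × 0.1089494 mg/mL = 2.832685 mg/hr

2.83 mg/hr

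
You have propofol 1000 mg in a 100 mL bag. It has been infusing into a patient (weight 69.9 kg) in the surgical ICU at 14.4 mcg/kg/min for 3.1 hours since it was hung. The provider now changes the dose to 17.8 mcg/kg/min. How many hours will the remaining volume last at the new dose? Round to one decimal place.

10.9 hours

Initial rate:
Dose = 14.4 mcg/kg/min × 69.9 kg = 1006.56 mcg/min
1006.56 mcg/min × 60 min/hr = 60393.6 mcg/hr
Concentration = 1000 mg ÷ 100 mL = 10 mg/mL = 10000 mcg/mL
Rate = 60393.6 mcg/hr ÷ 10000 mcg/mL = 6.03936 mL/hr
Volume infused so far = 6.03936 mL/hr × 3.1 hr = 18.72202 mL
Volume remaining = 100 − 18.72202 = 81.27798 mL
New rate:
Dose = 17.8 mcg/kg/min × 69.9 kg = 1244.22 mcg/min
1244.22 mcg/min × 60 min/hr = 74653.2 mcg/hr
Rate = 74653.2 mcg/hr ÷ 10000 mcg/mL = 7.46532 mL/hr
Time remaining = 81.27798 mL ÷ 7.46532 mL/hr = 10.88741 hr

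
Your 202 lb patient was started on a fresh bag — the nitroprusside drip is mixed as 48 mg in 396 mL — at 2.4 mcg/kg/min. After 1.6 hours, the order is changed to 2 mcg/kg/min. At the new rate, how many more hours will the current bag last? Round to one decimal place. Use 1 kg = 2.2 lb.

2.4 hours

Initial rate:
Weight = 202 lb ÷ 2.2 lb/kg = 91.81818 kg
Dose = 2.4 mcg/kg/min × 91.81818 kg = 220.3636 mcg/min
220.3636 mcg/min × 60 min/hr = 13221.82 mcg/hr
Concentration = 48 mg ÷ 396 mL = 0.1212121 mg/mL = 121.2121 mcg/mL
Rate = 13221.82 mcg/hr ÷ 121.2121 mcg/mL = 109.08 mL/hr
Volume infused so far = 109.08 mL/hr × 1.6 hr = 174.528 mL
Volume remaining = 396 − 174.528 = 221.472 mL
New rate:
Dose = 2 mcg/kg/min × 91.81818 kg = 183.6364 mcg/min
183.6364 mcg/min × 60 min/hr = 11018.18 mcg/hr
Rate = 11018.18 mcg/hr ÷ 121.2121 mcg/mL = 90.9 mL/hr
Time remaining = 221.472 mL ÷ 90.9 mL/hr = 2.436436 hr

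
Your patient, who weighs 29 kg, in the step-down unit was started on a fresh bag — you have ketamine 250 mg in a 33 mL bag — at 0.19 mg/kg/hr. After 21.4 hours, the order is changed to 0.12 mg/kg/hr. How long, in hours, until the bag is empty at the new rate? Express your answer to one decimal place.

38.0 hours

Initial rate:
Dose = 0.19 mg/kg/hr × 29 kg = 5.51 mg/hr
Concentration = 250 mg ÷ 33 mL = 7.575758 mg/mL
Rate = 5.51 mg/hr ÷ 7.575758 mg/mL = 0.72732 mL/hr
Volume infused so far = 0.72732 mL/hr × 21.4 hr = 15.56465 mL
Volume remaining = 33 − 15.56465 = 17.43535 mL
New rate:
Dose = 0.12 mg/kg/hr × 29 kg = 3.48 mg/hr
Rate = 3.48 mg/hr ÷ 7.575758 mg/mL = 0.45936 mL/hr
Time remaining = 17.43535 mL ÷ 0.45936 mL/hr = 37.95575 hr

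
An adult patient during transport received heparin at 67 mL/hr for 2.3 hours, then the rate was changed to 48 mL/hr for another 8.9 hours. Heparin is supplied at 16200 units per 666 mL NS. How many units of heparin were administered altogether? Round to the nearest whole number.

Concentration = 16200 units ÷ 666 mL = 24.32432 units/mL
Stage 1: 67 mL/hr × 2.3 hr = 154.1 mL → 154.1 mL × 24.32432 units/mL = 3748.378 units
Stage 2: 48 mL/hr × 8.9 hr = 427.2 mL → 427.2 mL × 24.32432 units/mL = 10391.35 units
Total = 3748.378 + 10391.35 = 14139.73 units

14140 units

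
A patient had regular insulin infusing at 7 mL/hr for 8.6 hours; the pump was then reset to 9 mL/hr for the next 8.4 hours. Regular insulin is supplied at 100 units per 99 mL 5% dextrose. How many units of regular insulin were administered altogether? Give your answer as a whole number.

Concentration = 100 units ÷ 99 mL = 1.010101 units/mL
Stage 1: 7 mL/hr × 8.6 hr = 60.2 mL → 60.2 mL × 1.010101 units/mL = 60.80808 units
Stage 2: 9 mL/hr × 8.4 hr = 75.6 mL → 75.6 mL × 1.010101 units/mL = 76.36364 units
Total = 60.80808 + 76.36364 = 137.1717 units

137 units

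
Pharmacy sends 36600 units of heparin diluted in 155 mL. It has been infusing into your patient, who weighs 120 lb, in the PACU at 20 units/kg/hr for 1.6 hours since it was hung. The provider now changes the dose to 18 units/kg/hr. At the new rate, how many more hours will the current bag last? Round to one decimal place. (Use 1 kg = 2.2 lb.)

35.5 hours

Initial rate:
Weight = 120 lb ÷ 2.2 lb/kg = 54.54545 kg
Dose = 20 units/kg/hr × 54.54545 kg = 1090.909 units/hr
Concentration = 36600 units ÷ 155 mL = 236.129 units/mL
Rate = 1090.909 units/hr ÷ 236.129 units/mL = 4.61997 mL/hr
Volume infused so far = 4.61997 mL/hr × 1.6 hr = 7.391952 mL
Volume remaining = 155 − 7.391952 = 147.608 mL
New rate:
Dose = 18 units/kg/hr × 54.54545 kg = 981.8182 units/hr
Rate = 981.8182 units/hr ÷ 236.129 units/mL = 4.157973 mL/hr
Time remaining = 147.608 mL ÷ 4.157973 mL/hr = 35.5 hr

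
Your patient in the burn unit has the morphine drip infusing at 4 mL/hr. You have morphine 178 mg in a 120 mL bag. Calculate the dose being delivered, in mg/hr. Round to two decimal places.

5.93 mg/hr

Concentration = 178 mg ÷ 120 mL = 1.483333 mg/mL
Drug rate = 4 mL/hr × 1.483333 mg/mL = 5.933333 mg/hr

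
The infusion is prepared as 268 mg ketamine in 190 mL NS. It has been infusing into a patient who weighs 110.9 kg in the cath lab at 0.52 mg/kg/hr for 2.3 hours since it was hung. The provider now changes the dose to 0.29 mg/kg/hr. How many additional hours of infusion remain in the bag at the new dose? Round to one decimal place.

Initial rate:
Dose = 0.52 mg/kg/hr × 110.9 kg = 57.668 mg/hr
Concentration = 268 mg ÷ 190 mL = 1.410526 mg/mL
Rate = 57.668 mg/hr ÷ 1.410526 mg/mL = 40.88403 mL/hr
Volume infused so far = 40.88403 mL/hr × 2.3 hr = 94.03327 mL
Volume remaining = 190 − 94.03327 = 95.96673 mL
New rate:
Dose = 0.29 mg/kg/hr × 110.9 kg = 32.161 mg/hr
Rate = 32.161 mg/hr ÷ 1.410526 mg/mL = 22.80071 mL/hr
Time remaining = 95.96673 mL ÷ 22.80071 mL/hr = 4.208936 hr

4.2 hours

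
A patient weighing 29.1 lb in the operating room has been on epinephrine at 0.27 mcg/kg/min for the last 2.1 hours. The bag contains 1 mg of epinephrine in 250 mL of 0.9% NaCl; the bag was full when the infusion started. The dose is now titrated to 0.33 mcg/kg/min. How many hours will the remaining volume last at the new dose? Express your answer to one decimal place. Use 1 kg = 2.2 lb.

Initial rate:
Weight = 29.1 lb ÷ 2.2 lb/kg = 13.22727 kg
Dose = 0.27 mcg/kg/min × 13.22727 kg = 3.571364 mcg/min
3.571364 mcg/min × 60 min/hr = 214.2818 mcg/hr
Concentration = 1 mg ÷ 250 mL = 0.004 mg/mL = 4 mcg/mL
Rate = 214.2818 mcg/hr ÷ 4 mcg/mL = 53.57045 mL/hr
Volume infused so far = 53.57045 mL/hr × 2.1 hr = 112.498 mL
Volume remaining = 250 − 112.498 = 137.502 mL
New rate:
Dose = 0.33 mcg/kg/min × 13.22727 kg = 4.365 mcg/min
4.365 mcg/min × 60 min/hr = 261.9 mcg/hr
Rate = 261.9 mcg/hr ÷ 4 mcg/mL = 65.475 mL/hr
Time remaining = 137.502 mL ÷ 65.475 mL/hr = 2.100069 hr

2.1 hours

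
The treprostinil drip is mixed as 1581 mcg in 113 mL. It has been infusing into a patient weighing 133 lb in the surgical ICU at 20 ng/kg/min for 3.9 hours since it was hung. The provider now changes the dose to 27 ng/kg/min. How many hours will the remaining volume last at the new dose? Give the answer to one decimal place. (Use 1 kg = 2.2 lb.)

13.3 hours

Initial rate:
Weight = 133 lb ÷ 2.2 lb/kg = 60.45455 kg
Dose = 20 ng/kg/min × 60.45455 kg = 1209.091 ng/min
1209.091 ng/min × 60 min/hr = 72545.45 ng/hr
Concentration = 1581 mcg ÷ 113 mL = 13.99115 mcg/mL = 13991.15 ng/mL
Rate = 72545.45 ng/hr ÷ 13991.15 ng/mL = 5.185096 mL/hr
Volume infused so far = 5.185096 mL/hr × 3.9 hr = 20.22187 mL
Volume remaining = 113 − 20.22187 = 92.77813 mL
New rate:
Dose = 27 ng/kg/min × 60.45455 kg = 1632.273 ng/min
1632.273 ng/min × 60 min/hr = 97936.36 ng/hr
Rate = 97936.36 ng/hr ÷ 13991.15 ng/mL = 6.999879 mL/hr
Time remaining = 92.77813 mL ÷ 6.999879 mL/hr = 13.25425 hr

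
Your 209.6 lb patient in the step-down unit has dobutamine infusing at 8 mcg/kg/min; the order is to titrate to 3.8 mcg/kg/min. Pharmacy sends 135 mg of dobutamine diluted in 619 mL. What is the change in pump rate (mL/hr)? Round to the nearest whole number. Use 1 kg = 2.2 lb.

110 mL/hr

At the current dose:
Weight = 209.6 lb ÷ 2.2 lb/kg = 95.27273 kg
Dose = 8 mcg/kg/min × 95.27273 kg = 762.1818 mcg/min
762.1818 mcg/min × 60 min/hr = 45730.91 mcg/hr
Concentration = 135 mg ÷ 619 mL = 0.2180937 mg/mL = 218.0937 mcg/mL
Rate = 45730.91 mcg/hr ÷ 218.0937 mcg/mL = 209.6847 mL/hr
At the new dose:
Dose = 3.8 mcg/kg/min × 95.27273 kg = 362.0364 mcg/min
362.0364 mcg/min × 60 min/hr = 21722.18 mcg/hr
Rate = 21722.18 mcg/hr ÷ 218.0937 mcg/mL = 99.60023 mL/hr
Change = 99.60023 − 209.6847 = -110.0845 mL/hr → 110.0845 mL/hr decrease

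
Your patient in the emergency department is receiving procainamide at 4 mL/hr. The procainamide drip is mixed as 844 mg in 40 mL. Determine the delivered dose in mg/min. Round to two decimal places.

Concentration = 844 mg ÷ 40 mL = 21.1 mg/mL
Drug rate = 4 mL/hr × 21.1 mg/mL = 84.4 mg/hr
84.4 mg/hr ÷ 60 min/hr = 1.406667 mg/min

1.41 mg/min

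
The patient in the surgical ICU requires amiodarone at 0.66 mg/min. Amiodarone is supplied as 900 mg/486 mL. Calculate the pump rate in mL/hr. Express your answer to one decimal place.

0.66 mg/min × 60 min/hr = 39.6 mg/hr
Concentration = 900 mg ÷ 486 mL = 1.851852 mg/mL
Rate = 39.6 mg/hr ÷ 1.851852 mg/mL = 21.384 mL/hr

21.4 mL/hr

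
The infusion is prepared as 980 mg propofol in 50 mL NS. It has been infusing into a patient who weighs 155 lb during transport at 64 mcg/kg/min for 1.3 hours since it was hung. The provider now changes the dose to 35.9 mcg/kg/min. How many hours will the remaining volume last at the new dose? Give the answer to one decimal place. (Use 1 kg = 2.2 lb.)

4.1 hours

Initial rate:
Weight = 155 lb ÷ 2.2 lb/kg = 70.45455 kg
Dose = 64 mcg/kg/min × 70.45455 kg = 4509.091 mcg/min
4509.091 mcg/min × 60 min/hr = 270545.5 mcg/hr
Concentration = 980 mg ÷ 50 mL = 19.6 mg/mL = 19600 mcg/mL
Rate = 270545.5 mcg/hr ÷ 19600 mcg/mL = 13.80334 mL/hr
Volume infused so far = 13.80334 mL/hr × 1.3 hr = 17.94434 mL
Volume remaining = 50 − 17.94434 = 32.05566 mL
New rate:
Dose = 35.9 mcg/kg/min × 70.45455 kg = 2529.318 mcg/min
2529.318 mcg/min × 60 min/hr = 151759.1 mcg/hr
Rate = 151759.1 mcg/hr ÷ 19600 mcg/mL = 7.742811 mL/hr
Time remaining = 32.05566 mL ÷ 7.742811 mL/hr = 4.140055 hr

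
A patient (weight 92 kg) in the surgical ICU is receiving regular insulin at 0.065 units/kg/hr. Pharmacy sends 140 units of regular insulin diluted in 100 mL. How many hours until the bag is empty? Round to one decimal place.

23.4 hours

Dose = 0.065 units/kg/hr × 92 kg = 5.98 units/hr
Concentration = 140 units ÷ 100 mL = 1.4 units/mL
Rate = 5.98 units/hr ÷ 1.4 units/mL = 4.271429 mL/hr
Duration = 100 mL ÷ 4.271429 mL/hr = 23.41137 hr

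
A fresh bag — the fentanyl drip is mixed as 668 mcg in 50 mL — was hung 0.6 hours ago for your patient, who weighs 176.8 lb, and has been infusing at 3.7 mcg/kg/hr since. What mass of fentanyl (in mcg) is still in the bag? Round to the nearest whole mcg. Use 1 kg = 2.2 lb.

Weight = 176.8 lb ÷ 2.2 lb/kg = 80.36364 kg
Dose = 3.7 mcg/kg/hr × 80.36364 kg = 297.3455 mcg/hr
Concentration = 668 mcg ÷ 50 mL = 13.36 mcg/mL
Rate = 297.3455 mcg/hr ÷ 13.36 mcg/mL = 22.2564 mL/hr
Volume infused = 22.2564 mL/hr × 0.6 hr = 13.35384 mL
Volume remaining = 50 − 13.35384 = 36.64616 mL
Drug remaining = 36.64616 mL × 13.36 mcg/mL = 489.5927 mcg

490 mcg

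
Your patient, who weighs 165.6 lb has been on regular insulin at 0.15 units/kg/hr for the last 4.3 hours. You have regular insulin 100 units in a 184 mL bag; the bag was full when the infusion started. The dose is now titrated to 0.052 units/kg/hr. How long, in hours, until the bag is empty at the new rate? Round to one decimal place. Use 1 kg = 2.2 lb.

13.1 hours

Initial rate:
Weight = 165.6 lb ÷ 2.2 lb/kg = 75.27273 kg
Dose = 0.15 units/kg/hr × 75.27273 kg = 11.29091 units/hr
Concentration = 100 units ÷ 184 mL = 0.5434783 units/mL
Rate = 11.29091 units/hr ÷ 0.5434783 units/mL = 20.77527 mL/hr
Volume infused so far = 20.77527 mL/hr × 4.3 hr = 89.33367 mL
Volume remaining = 184 − 89.33367 = 94.66633 mL
New rate:
Dose = 0.052 units/kg/hr × 75.27273 kg = 3.914182 units/hr
Rate = 3.914182 units/hr ÷ 0.5434783 units/mL = 7.202095 mL/hr
Time remaining = 94.66633 mL ÷ 7.202095 mL/hr = 13.14428 hr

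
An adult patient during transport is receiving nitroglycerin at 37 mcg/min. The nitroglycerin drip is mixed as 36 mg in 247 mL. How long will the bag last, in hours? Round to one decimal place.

37 mcg/min × 60 min/hr = 2220 mcg/hr
Concentration = 36 mg ÷ 247 mL = 0.145749 mg/mL = 145.749 mcg/mL
Rate = 2220 mcg/hr ÷ 145.749 mcg/mL = 15.23167 mL/hr
Duration = 247 mL ÷ 15.23167 mL/hr = 16.21622 hr

16.2 hours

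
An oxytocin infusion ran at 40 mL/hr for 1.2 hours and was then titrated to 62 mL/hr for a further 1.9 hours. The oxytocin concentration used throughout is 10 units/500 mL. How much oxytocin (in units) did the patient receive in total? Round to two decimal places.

3.32 units

Concentration = 10 units ÷ 500 mL = 0.02 units/mL
Stage 1: 40 mL/hr × 1.2 hr = 48 mL → 48 mL × 0.02 units/mL = 0.96 units
Stage 2: 62 mL/hr × 1.9 hr = 117.8 mL → 117.8 mL × 0.02 units/mL = 2.356 units
Total = 0.96 + 2.356 = 3.316 units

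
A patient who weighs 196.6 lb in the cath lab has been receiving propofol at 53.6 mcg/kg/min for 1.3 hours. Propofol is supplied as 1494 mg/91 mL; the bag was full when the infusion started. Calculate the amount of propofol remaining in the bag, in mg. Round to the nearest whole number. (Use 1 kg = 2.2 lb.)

Weight = 196.6 lb ÷ 2.2 lb/kg = 89.36364 kg
Dose = 53.6 mcg/kg/min × 89.36364 kg = 4789.891 mcg/min
4789.891 mcg/min × 60 min/hr = 287393.5 mcg/hr
Concentration = 1494 mg ÷ 91 mL = 16.41758 mg/mL = 16417.58 mcg/mL
Rate = 287393.5 mcg/hr ÷ 16417.58 mcg/mL = 17.50522 mL/hr
Volume infused = 17.50522 mL/hr × 1.3 hr = 22.75679 mL
Volume remaining = 91 − 22.75679 = 68.24321 mL
Drug remaining = 68.24321 mL × 16417.58 mcg/mL = 1120389 mcg = 1120.389 mg

1120 mg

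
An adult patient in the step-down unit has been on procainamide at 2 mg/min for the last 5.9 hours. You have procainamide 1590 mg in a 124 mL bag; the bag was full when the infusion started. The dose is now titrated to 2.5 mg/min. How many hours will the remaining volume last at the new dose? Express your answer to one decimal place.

Initial rate:
2 mg/min × 60 min/hr = 120 mg/hr
Concentration = 1590 mg ÷ 124 mL = 12.82258 mg/mL
Rate = 120 mg/hr ÷ 12.82258 mg/mL = 9.358491 mL/hr
Volume infused so far = 9.358491 mL/hr × 5.9 hr = 55.21509 mL
Volume remaining = 124 − 55.21509 = 68.78491 mL
New rate:
2.5 mg/min × 60 min/hr = 150 mg/hr
Rate = 150 mg/hr ÷ 12.82258 mg/mL = 11.69811 mL/hr
Time remaining = 68.78491 mL ÷ 11.69811 mL/hr = 5.88 hr

5.9 hours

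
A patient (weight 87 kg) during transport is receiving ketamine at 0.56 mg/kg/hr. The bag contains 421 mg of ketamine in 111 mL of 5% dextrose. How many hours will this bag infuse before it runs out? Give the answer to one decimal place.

8.6 hours

Dose = 0.56 mg/kg/hr × 87 kg = 48.72 mg/hr
Concentration = 421 mg ÷ 111 mL = 3.792793 mg/mL
Rate = 48.72 mg/hr ÷ 3.792793 mg/mL = 12.84542 mL/hr
Duration = 111 mL ÷ 12.84542 mL/hr = 8.641215 hr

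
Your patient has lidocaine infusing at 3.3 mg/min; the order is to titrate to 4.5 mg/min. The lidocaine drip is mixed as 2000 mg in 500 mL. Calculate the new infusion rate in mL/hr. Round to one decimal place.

4.5 mg/min × 60 min/hr = 270 mg/hr
Concentration = 2000 mg ÷ 500 mL = 4 mg/mL
Rate = 270 mg/hr ÷ 4 mg/mL = 67.5 mL/hr

67.5 mL/hr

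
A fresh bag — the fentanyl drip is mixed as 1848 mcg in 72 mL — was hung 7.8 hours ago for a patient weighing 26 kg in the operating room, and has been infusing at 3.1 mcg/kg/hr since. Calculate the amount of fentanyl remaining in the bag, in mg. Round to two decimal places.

1.22 mg

Dose = 3.1 mcg/kg/hr × 26 kg = 80.6 mcg/hr
Concentration = 1848 mcg ÷ 72 mL = 25.66667 mcg/mL
Rate = 80.6 mcg/hr ÷ 25.66667 mcg/mL = 3.14026 mL/hr
Volume infused = 3.14026 mL/hr × 7.8 hr = 24.49403 mL
Volume remaining = 72 − 24.49403 = 47.50597 mL
Drug remaining = 47.50597 mL × 25.66667 mcg/mL = 1219.32 mcg = 1.21932 mg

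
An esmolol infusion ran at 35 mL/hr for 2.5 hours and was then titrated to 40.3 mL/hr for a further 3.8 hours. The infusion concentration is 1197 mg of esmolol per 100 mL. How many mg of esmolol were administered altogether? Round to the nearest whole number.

Concentration = 1197 mg ÷ 100 mL = 11.97 mg/mL
Stage 1: 35 mL/hr × 2.5 hr = 87.5 mL → 87.5 mL × 11.97 mg/mL = 1047.375 mg
Stage 2: 40.3 mL/hr × 3.8 hr = 153.14 mL → 153.14 mL × 11.97 mg/mL = 1833.086 mg
Total = 1047.375 + 1833.086 = 2880.461 mg

2880 mg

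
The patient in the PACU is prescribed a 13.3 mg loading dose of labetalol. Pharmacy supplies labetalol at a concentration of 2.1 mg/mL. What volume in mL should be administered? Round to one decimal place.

6.3 mL

Volume = 13.3 mg ÷ 2.1 mg/mL = 6.333333 mL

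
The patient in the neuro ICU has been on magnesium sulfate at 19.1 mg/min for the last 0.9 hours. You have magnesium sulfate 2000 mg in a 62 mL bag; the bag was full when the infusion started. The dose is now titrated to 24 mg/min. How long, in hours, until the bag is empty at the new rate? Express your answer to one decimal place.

0.7 hours

Initial rate:
19.1 mg/min × 60 min/hr = 1146 mg/hr
Concentration = 2000 mg ÷ 62 mL = 32.25806 mg/mL
Rate = 1146 mg/hr ÷ 32.25806 mg/mL = 35.526 mL/hr
Volume infused so far = 35.526 mL/hr × 0.9 hr = 31.9734 mL
Volume remaining = 62 − 31.9734 = 30.0266 mL
New rate:
24 mg/min × 60 min/hr = 1440 mg/hr
Rate = 1440 mg/hr ÷ 32.25806 mg/mL = 44.64 mL/hr
Time remaining = 30.0266 mL ÷ 44.64 mL/hr = 0.6726389 hr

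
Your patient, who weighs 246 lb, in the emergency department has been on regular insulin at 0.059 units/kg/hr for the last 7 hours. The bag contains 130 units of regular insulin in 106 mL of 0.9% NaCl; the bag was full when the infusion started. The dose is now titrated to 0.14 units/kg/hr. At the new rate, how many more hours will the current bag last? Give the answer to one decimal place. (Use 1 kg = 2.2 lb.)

5.4 hours

Initial rate:
Weight = 246 lb ÷ 2.2 lb/kg = 111.8182 kg
Dose = 0.059 units/kg/hr × 111.8182 kg = 6.597273 units/hr
Concentration = 130 units ÷ 106 mL = 1.226415 units/mL
Rate = 6.597273 units/hr ÷ 1.226415 units/mL = 5.379315 mL/hr
Volume infused so far = 5.379315 mL/hr × 7 hr = 37.6552 mL
Volume remaining = 106 − 37.6552 = 68.3448 mL
New rate:
Dose = 0.14 units/kg/hr × 111.8182 kg = 15.65455 units/hr
Rate = 15.65455 units/hr ÷ 1.226415 units/mL = 12.76448 mL/hr
Time remaining = 68.3448 mL ÷ 12.76448 mL/hr = 5.354297 hr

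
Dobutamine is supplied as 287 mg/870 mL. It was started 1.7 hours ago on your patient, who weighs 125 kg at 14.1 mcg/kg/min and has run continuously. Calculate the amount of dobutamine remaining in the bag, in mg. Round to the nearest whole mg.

107 mg

Dose = 14.1 mcg/kg/min × 125 kg = 1762.5 mcg/min
1762.5 mcg/min × 60 min/hr = 105750 mcg/hr
Concentration = 287 mg ÷ 870 mL = 0.3298851 mg/mL = 329.8851 mcg/mL
Rate = 105750 mcg/hr ÷ 329.8851 mcg/mL = 320.5662 mL/hr
Volume infused = 320.5662 mL/hr × 1.7 hr = 544.9625 mL
Volume remaining = 870 − 544.9625 = 325.0375 mL
Drug remaining = 325.0375 mL × 329.8851 mcg/mL = 107225 mcg = 107.225 mg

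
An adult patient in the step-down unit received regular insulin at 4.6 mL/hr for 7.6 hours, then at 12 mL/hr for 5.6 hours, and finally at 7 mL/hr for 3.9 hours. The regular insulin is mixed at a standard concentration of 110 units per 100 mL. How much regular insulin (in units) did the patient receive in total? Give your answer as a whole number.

Concentration = 110 units ÷ 100 mL = 1.1 units/mL
Stage 1: 4.6 mL/hr × 7.6 hr = 34.96 mL → 34.96 mL × 1.1 units/mL = 38.456 units
Stage 2: 12 mL/hr × 5.6 hr = 67.2 mL → 67.2 mL × 1.1 units/mL = 73.92 units
Stage 3: 7 mL/hr × 3.9 hr = 27.3 mL → 27.3 mL × 1.1 units/mL = 30.03 units
Total = 38.456 + 73.92 + 30.03 = 142.406 units

142 units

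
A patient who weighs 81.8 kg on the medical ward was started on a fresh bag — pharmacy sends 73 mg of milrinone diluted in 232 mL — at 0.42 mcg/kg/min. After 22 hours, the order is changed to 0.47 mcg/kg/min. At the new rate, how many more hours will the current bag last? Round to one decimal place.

Initial rate:
Dose = 0.42 mcg/kg/min × 81.8 kg = 34.356 mcg/min
34.356 mcg/min × 60 min/hr = 2061.36 mcg/hr
Concentration = 73 mg ÷ 232 mL = 0.3146552 mg/mL = 314.6552 mcg/mL
Rate = 2061.36 mcg/hr ÷ 314.6552 mcg/mL = 6.551172 mL/hr
Volume infused so far = 6.551172 mL/hr × 22 hr = 144.1258 mL
Volume remaining = 232 − 144.1258 = 87.87423 mL
New rate:
Dose = 0.47 mcg/kg/min × 81.8 kg = 38.446 mcg/min
38.446 mcg/min × 60 min/hr = 2306.76 mcg/hr
Rate = 2306.76 mcg/hr ÷ 314.6552 mcg/mL = 7.331073 mL/hr
Time remaining = 87.87423 mL ÷ 7.331073 mL/hr = 11.98654 hr

12.0 hours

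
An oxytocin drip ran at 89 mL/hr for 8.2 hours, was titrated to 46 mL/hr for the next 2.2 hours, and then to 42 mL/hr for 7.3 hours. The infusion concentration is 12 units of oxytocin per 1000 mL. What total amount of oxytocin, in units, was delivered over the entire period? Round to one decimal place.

13.7 units

Concentration = 12 units ÷ 1000 mL = 0.012 units/mL
Stage 1: 89 mL/hr × 8.2 hr = 729.8 mL → 729.8 mL × 0.012 units/mL = 8.7576 units
Stage 2: 46 mL/hr × 2.2 hr = 101.2 mL → 101.2 mL × 0.012 units/mL = 1.2144 units
Stage 3: 42 mL/hr × 7.3 hr = 306.6 mL → 306.6 mL × 0.012 units/mL = 3.6792 units
Total = 8.7576 + 1.2144 + 3.6792 = 13.6512 units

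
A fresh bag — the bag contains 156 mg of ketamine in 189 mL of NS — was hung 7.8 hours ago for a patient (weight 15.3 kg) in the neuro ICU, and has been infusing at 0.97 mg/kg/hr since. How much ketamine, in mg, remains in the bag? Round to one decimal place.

40.2 mg

Dose = 0.97 mg/kg/hr × 15.3 kg = 14.841 mg/hr
Concentration = 156 mg ÷ 189 mL = 0.8253968 mg/mL
Rate = 14.841 mg/hr ÷ 0.8253968 mg/mL = 17.98044 mL/hr
Volume infused = 17.98044 mL/hr × 7.8 hr = 140.2474 mL
Volume remaining = 189 − 140.2474 = 48.75255 mL
Drug remaining = 48.75255 mL × 0.8253968 mg/mL = 40.2402 mg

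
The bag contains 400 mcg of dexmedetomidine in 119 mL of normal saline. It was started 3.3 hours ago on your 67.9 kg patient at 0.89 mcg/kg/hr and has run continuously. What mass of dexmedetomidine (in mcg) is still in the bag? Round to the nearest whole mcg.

201 mcg

Dose = 0.89 mcg/kg/hr × 67.9 kg = 60.431 mcg/hr
Concentration = 400 mcg ÷ 119 mL = 3.361345 mcg/mL
Rate = 60.431 mcg/hr ÷ 3.361345 mcg/mL = 17.97822 mL/hr
Volume infused = 17.97822 mL/hr × 3.3 hr = 59.32813 mL
Volume remaining = 119 − 59.32813 = 59.67187 mL
Drug remaining = 59.67187 mL × 3.361345 mcg/mL = 200.5777 mcg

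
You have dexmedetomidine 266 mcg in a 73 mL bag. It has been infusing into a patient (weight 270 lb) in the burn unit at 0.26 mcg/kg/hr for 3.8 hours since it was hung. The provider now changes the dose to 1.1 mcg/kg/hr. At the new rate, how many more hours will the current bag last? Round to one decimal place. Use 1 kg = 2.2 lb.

1.1 hours

Initial rate:
Weight = 270 lb ÷ 2.2 lb/kg = 122.7273 kg
Dose = 0.26 mcg/kg/hr × 122.7273 kg = 31.90909 mcg/hr
Concentration = 266 mcg ÷ 73 mL = 3.643836 mcg/mL
Rate = 31.90909 mcg/hr ÷ 3.643836 mcg/mL = 8.757006 mL/hr
Volume infused so far = 8.757006 mL/hr × 3.8 hr = 33.27662 mL
Volume remaining = 73 − 33.27662 = 39.72338 mL
New rate:
Dose = 1.1 mcg/kg/hr × 122.7273 kg = 135 mcg/hr
Rate = 135 mcg/hr ÷ 3.643836 mcg/mL = 37.04887 mL/hr
Time remaining = 39.72338 mL ÷ 37.04887 mL/hr = 1.072189 hr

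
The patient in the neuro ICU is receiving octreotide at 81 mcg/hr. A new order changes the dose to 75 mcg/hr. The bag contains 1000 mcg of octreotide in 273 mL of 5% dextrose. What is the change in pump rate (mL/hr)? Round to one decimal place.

At the current dose:
Concentration = 1000 mcg ÷ 273 mL = 3.663004 mcg/mL
Rate = 81 mcg/hr ÷ 3.663004 mcg/mL = 22.113 mL/hr
At the new dose:
Rate = 75 mcg/hr ÷ 3.663004 mcg/mL = 20.475 mL/hr
Change = 20.475 − 22.113 = -1.638 mL/hr → 1.638 mL/hr decrease

1.6 mL/hr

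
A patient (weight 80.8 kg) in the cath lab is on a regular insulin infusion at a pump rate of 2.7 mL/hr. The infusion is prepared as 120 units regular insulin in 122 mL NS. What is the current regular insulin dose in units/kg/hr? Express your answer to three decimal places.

0.033 units/kg/hr

Concentration = 120 units ÷ 122 mL = 0.9836066 units/mL
Drug rate = 2.7 mL/hr × 0.9836066 units/mL = 2.655738 units/hr
2.655738 units/hr ÷ 80.8 kg = 0.03286804 units/kg/hr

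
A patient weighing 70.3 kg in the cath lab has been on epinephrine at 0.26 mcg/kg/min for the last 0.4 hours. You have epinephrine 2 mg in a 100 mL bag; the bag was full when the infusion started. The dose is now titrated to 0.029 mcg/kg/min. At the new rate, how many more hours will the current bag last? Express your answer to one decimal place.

Initial rate:
Dose = 0.26 mcg/kg/min × 70.3 kg = 18.278 mcg/min
18.278 mcg/min × 60 min/hr = 1096.68 mcg/hr
Concentration = 2 mg ÷ 100 mL = 0.02 mg/mL = 20 mcg/mL
Rate = 1096.68 mcg/hr ÷ 20 mcg/mL = 54.834 mL/hr
Volume infused so far = 54.834 mL/hr × 0.4 hr = 21.9336 mL
Volume remaining = 100 − 21.9336 = 78.0664 mL
New rate:
Dose = 0.029 mcg/kg/min × 70.3 kg = 2.0387 mcg/min
2.0387 mcg/min × 60 min/hr = 122.322 mcg/hr
Rate = 122.322 mcg/hr ÷ 20 mcg/mL = 6.1161 mL/hr
Time remaining = 78.0664 mL ÷ 6.1161 mL/hr = 12.76408 hr

12.8 hours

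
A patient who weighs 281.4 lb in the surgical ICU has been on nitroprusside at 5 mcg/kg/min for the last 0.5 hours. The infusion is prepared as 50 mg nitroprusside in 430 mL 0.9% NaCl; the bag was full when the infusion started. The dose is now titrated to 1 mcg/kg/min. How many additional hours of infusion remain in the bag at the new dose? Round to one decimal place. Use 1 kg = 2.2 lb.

Initial rate:
Weight = 281.4 lb ÷ 2.2 lb/kg = 127.9091 kg
Dose = 5 mcg/kg/min × 127.9091 kg = 639.5455 mcg/min
639.5455 mcg/min × 60 min/hr = 38372.73 mcg/hr
Concentration = 50 mg ÷ 430 mL = 0.1162791 mg/mL = 116.2791 mcg/mL
Rate = 38372.73 mcg/hr ÷ 116.2791 mcg/mL = 330.0055 mL/hr
Volume infused so far = 330.0055 mL/hr × 0.5 hr = 165.0027 mL
Volume remaining = 430 − 165.0027 = 264.9973 mL
New rate:
Dose = 1 mcg/kg/min × 127.9091 kg = 127.9091 mcg/min
127.9091 mcg/min × 60 min/hr = 7674.545 mcg/hr
Rate = 7674.545 mcg/hr ÷ 116.2791 mcg/mL = 66.00109 mL/hr
Time remaining = 264.9973 mL ÷ 66.00109 mL/hr = 4.015044 hr

4.0 hours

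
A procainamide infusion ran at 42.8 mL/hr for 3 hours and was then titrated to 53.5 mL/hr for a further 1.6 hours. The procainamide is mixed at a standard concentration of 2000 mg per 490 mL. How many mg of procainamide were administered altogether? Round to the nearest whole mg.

Concentration = 2000 mg ÷ 490 mL = 4.081633 mg/mL
Stage 1: 42.8 mL/hr × 3 hr = 128.4 mL → 128.4 mL × 4.081633 mg/mL = 524.0816 mg
Stage 2: 53.5 mL/hr × 1.6 hr = 85.6 mL → 85.6 mL × 4.081633 mg/mL = 349.3878 mg
Total = 524.0816 + 349.3878 = 873.4694 mg

873 mg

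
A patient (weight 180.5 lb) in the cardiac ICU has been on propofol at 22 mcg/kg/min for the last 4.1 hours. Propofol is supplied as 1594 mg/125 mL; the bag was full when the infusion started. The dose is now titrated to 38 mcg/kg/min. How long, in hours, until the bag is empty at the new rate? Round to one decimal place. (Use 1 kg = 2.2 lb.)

Initial rate:
Weight = 180.5 lb ÷ 2.2 lb/kg = 82.04545 kg
Dose = 22 mcg/kg/min × 82.04545 kg = 1805 mcg/min
1805 mcg/min × 60 min/hr = 108300 mcg/hr
Concentration = 1594 mg ÷ 125 mL = 12.752 mg/mL = 12752 mcg/mL
Rate = 108300 mcg/hr ÷ 12752 mcg/mL = 8.492785 mL/hr
Volume infused so far = 8.492785 mL/hr × 4.1 hr = 34.82042 mL
Volume remaining = 125 − 34.82042 = 90.17958 mL
New rate:
Dose = 38 mcg/kg/min × 82.04545 kg = 3117.727 mcg/min
3117.727 mcg/min × 60 min/hr = 187063.6 mcg/hr
Rate = 187063.6 mcg/hr ÷ 12752 mcg/mL = 14.66936 mL/hr
Time remaining = 90.17958 mL ÷ 14.66936 mL/hr = 6.14748 hr

6.1 hours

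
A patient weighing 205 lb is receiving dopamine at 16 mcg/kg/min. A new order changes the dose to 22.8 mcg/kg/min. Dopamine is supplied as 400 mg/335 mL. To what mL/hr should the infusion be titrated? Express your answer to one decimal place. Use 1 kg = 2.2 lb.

106.8 mL/hr

Weight = 205 lb ÷ 2.2 lb/kg = 93.18182 kg
Dose = 22.8 mcg/kg/min × 93.18182 kg = 2124.545 mcg/min
2124.545 mcg/min × 60 min/hr = 127472.7 mcg/hr
Concentration = 400 mg ÷ 335 mL = 1.19403 mg/mL = 1194.03 mcg/mL
Rate = 127472.7 mcg/hr ÷ 1194.03 mcg/mL = 106.7584 mL/hr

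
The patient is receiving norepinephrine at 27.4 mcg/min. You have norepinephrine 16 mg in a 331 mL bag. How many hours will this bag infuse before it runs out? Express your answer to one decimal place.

9.7 hours

27.4 mcg/min × 60 min/hr = 1644 mcg/hr
Concentration = 16 mg ÷ 331 mL = 0.04833837 mg/mL = 48.33837 mcg/mL
Rate = 1644 mcg/hr ÷ 48.33837 mcg/mL = 34.01025 mL/hr
Duration = 331 mL ÷ 34.01025 mL/hr = 9.73236 hr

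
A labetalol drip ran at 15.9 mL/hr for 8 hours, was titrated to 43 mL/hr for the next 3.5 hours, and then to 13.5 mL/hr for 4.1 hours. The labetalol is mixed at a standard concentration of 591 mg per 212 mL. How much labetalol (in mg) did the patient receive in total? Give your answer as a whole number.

Concentration = 591 mg ÷ 212 mL = 2.787736 mg/mL
Stage 1: 15.9 mL/hr × 8 hr = 127.2 mL → 127.2 mL × 2.787736 mg/mL = 354.6 mg
Stage 2: 43 mL/hr × 3.5 hr = 150.5 mL → 150.5 mL × 2.787736 mg/mL = 419.5542 mg
Stage 3: 13.5 mL/hr × 4.1 hr = 55.35 mL → 55.35 mL × 2.787736 mg/mL = 154.3012 mg
Total = 354.6 + 419.5542 + 154.3012 = 928.4554 mg

928 mg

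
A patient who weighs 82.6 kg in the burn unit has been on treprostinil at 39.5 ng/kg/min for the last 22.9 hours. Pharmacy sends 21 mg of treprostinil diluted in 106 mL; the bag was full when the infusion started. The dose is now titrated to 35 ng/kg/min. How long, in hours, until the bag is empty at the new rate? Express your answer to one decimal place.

Initial rate:
Dose = 39.5 ng/kg/min × 82.6 kg = 3262.7 ng/min
3262.7 ng/min × 60 min/hr = 195762 ng/hr
Concentration = 21 mg ÷ 106 mL = 0.1981132 mg/mL = 198113.2 ng/mL
Rate = 195762 ng/hr ÷ 198113.2 ng/mL = 0.988132 mL/hr
Volume infused so far = 0.988132 mL/hr × 22.9 hr = 22.62822 mL
Volume remaining = 106 − 22.62822 = 83.37178 mL
New rate:
Dose = 35 ng/kg/min × 82.6 kg = 2891 ng/min
2891 ng/min × 60 min/hr = 173460 ng/hr
Rate = 173460 ng/hr ÷ 198113.2 ng/mL = 0.87556 mL/hr
Time remaining = 83.37178 mL ÷ 0.87556 mL/hr = 95.22109 hr

95.2 hours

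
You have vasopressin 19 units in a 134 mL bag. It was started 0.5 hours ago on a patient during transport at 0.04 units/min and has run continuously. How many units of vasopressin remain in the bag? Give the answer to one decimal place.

17.8 units

0.04 units/min × 60 min/hr = 2.4 units/hr
Concentration = 19 units ÷ 134 mL = 0.141791 units/mL
Rate = 2.4 units/hr ÷ 0.141791 units/mL = 16.92632 mL/hr
Volume infused = 16.92632 mL/hr × 0.5 hr = 8.463158 mL
Volume remaining = 134 − 8.463158 = 125.5368 mL
Drug remaining = 125.5368 mL × 0.141791 units/mL = 17.8 units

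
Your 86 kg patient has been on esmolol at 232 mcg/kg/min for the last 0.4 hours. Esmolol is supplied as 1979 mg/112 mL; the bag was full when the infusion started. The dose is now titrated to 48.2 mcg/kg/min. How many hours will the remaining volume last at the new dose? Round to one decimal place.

Initial rate:
Dose = 232 mcg/kg/min × 86 kg = 19952 mcg/min
19952 mcg/min × 60 min/hr = 1197120 mcg/hr
Concentration = 1979 mg ÷ 112 mL = 17.66964 mg/mL = 17669.64 mcg/mL
Rate = 1197120 mcg/hr ÷ 17669.64 mcg/mL = 67.7501 mL/hr
Volume infused so far = 67.7501 mL/hr × 0.4 hr = 27.10004 mL
Volume remaining = 112 − 27.10004 = 84.89996 mL
New rate:
Dose = 48.2 mcg/kg/min × 86 kg = 4145.2 mcg/min
4145.2 mcg/min × 60 min/hr = 248712 mcg/hr
Rate = 248712 mcg/hr ÷ 17669.64 mcg/mL = 14.07567 mL/hr
Time remaining = 84.89996 mL ÷ 14.07567 mL/hr = 6.031683 hr

6.0 hours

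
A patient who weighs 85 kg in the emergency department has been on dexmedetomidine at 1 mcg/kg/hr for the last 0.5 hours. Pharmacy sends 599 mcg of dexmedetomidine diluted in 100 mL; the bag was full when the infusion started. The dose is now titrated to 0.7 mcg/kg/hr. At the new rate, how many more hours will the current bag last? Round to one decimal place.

9.4 hours

Initial rate:
Dose = 1 mcg/kg/hr × 85 kg = 85 mcg/hr
Concentration = 599 mcg ÷ 100 mL = 5.99 mcg/mL
Rate = 85 mcg/hr ÷ 5.99 mcg/mL = 14.19032 mL/hr
Volume infused so far = 14.19032 mL/hr × 0.5 hr = 7.095159 mL
Volume remaining = 100 − 7.095159 = 92.90484 mL
New rate:
Dose = 0.7 mcg/kg/hr × 85 kg = 59.5 mcg/hr
Rate = 59.5 mcg/hr ÷ 5.99 mcg/mL = 9.933222 mL/hr
Time remaining = 92.90484 mL ÷ 9.933222 mL/hr = 9.352941 hr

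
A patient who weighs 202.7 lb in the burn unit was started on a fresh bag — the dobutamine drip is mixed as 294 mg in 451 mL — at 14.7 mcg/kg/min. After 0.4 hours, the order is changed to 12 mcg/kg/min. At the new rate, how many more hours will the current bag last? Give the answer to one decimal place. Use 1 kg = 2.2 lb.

Initial rate:
Weight = 202.7 lb ÷ 2.2 lb/kg = 92.13636 kg
Dose = 14.7 mcg/kg/min × 92.13636 kg = 1354.405 mcg/min
1354.405 mcg/min × 60 min/hr = 81264.27 mcg/hr
Concentration = 294 mg ÷ 451 mL = 0.6518847 mg/mL = 651.8847 mcg/mL
Rate = 81264.27 mcg/hr ÷ 651.8847 mcg/mL = 124.6605 mL/hr
Volume infused so far = 124.6605 mL/hr × 0.4 hr = 49.8642 mL
Volume remaining = 451 − 49.8642 = 401.1358 mL
New rate:
Dose = 12 mcg/kg/min × 92.13636 kg = 1105.636 mcg/min
1105.636 mcg/min × 60 min/hr = 66338.18 mcg/hr
Rate = 66338.18 mcg/hr ÷ 651.8847 mcg/mL = 101.7637 mL/hr
Time remaining = 401.1358 mL ÷ 101.7637 mL/hr = 3.941837 hr

3.9 hours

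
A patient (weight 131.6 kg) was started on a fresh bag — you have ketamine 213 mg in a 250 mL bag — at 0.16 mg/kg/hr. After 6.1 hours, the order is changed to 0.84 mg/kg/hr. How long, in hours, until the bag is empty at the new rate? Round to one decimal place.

0.8 hours

Initial rate:
Dose = 0.16 mg/kg/hr × 131.6 kg = 21.056 mg/hr
Concentration = 213 mg ÷ 250 mL = 0.852 mg/mL
Rate = 21.056 mg/hr ÷ 0.852 mg/mL = 24.71362 mL/hr
Volume infused so far = 24.71362 mL/hr × 6.1 hr = 150.7531 mL
Volume remaining = 250 − 150.7531 = 99.24695 mL
New rate:
Dose = 0.84 mg/kg/hr × 131.6 kg = 110.544 mg/hr
Rate = 110.544 mg/hr ÷ 0.852 mg/mL = 129.7465 mL/hr
Time remaining = 99.24695 mL ÷ 129.7465 mL/hr = 0.7649298 hr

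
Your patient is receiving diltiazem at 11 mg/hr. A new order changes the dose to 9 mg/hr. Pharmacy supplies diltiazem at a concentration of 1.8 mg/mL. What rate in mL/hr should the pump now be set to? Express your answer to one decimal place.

5.0 mL/hr

Rate = 9 mg/hr ÷ 1.8 mg/mL = 5 mL/hr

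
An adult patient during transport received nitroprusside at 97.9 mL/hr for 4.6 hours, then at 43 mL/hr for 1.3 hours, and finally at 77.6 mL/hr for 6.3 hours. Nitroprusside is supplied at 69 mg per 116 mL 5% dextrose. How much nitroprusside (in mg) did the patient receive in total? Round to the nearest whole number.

592 mg

Concentration = 69 mg ÷ 116 mL = 0.5948276 mg/mL
Stage 1: 97.9 mL/hr × 4.6 hr = 450.34 mL → 450.34 mL × 0.5948276 mg/mL = 267.8747 mg
Stage 2: 43 mL/hr × 1.3 hr = 55.9 mL → 55.9 mL × 0.5948276 mg/mL = 33.25086 mg
Stage 3: 77.6 mL/hr × 6.3 hr = 488.88 mL → 488.88 mL × 0.5948276 mg/mL = 290.7993 mg
Total = 267.8747 + 33.25086 + 290.7993 = 591.9248 mg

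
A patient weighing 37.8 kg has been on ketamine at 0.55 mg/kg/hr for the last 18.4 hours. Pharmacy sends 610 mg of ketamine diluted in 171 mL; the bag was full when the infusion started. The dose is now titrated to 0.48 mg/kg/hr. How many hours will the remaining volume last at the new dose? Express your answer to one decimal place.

Initial rate:
Dose = 0.55 mg/kg/hr × 37.8 kg = 20.79 mg/hr
Concentration = 610 mg ÷ 171 mL = 3.567251 mg/mL
Rate = 20.79 mg/hr ÷ 3.567251 mg/mL = 5.828016 mL/hr
Volume infused so far = 5.828016 mL/hr × 18.4 hr = 107.2355 mL
Volume remaining = 171 − 107.2355 = 63.7645 mL
New rate:
Dose = 0.48 mg/kg/hr × 37.8 kg = 18.144 mg/hr
Rate = 18.144 mg/hr ÷ 3.567251 mg/mL = 5.086269 mL/hr
Time remaining = 63.7645 mL ÷ 5.086269 mL/hr = 12.5366 hr

12.5 hours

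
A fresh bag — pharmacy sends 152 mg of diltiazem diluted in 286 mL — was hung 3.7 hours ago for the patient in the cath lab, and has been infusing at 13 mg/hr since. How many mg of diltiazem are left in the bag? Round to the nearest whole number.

104 mg

Concentration = 152 mg ÷ 286 mL = 0.5314685 mg/mL
Rate = 13 mg/hr ÷ 0.5314685 mg/mL = 24.46053 mL/hr
Volume infused = 24.46053 mL/hr × 3.7 hr = 90.50395 mL
Volume remaining = 286 − 90.50395 = 195.4961 mL
Drug remaining = 195.4961 mL × 0.5314685 mg/mL = 103.9 mg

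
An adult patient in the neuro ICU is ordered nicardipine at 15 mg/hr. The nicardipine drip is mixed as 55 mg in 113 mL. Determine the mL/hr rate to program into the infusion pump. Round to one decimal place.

Concentration = 55 mg ÷ 113 mL = 0.4867257 mg/mL
Rate = 15 mg/hr ÷ 0.4867257 mg/mL = 30.81818 mL/hr

30.8 mL/hr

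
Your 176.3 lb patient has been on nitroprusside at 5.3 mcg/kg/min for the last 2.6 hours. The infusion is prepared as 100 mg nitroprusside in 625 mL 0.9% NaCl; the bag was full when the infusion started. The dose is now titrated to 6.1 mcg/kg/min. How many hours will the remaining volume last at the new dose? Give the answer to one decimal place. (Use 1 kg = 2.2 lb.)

1.2 hours

Initial rate:
Weight = 176.3 lb ÷ 2.2 lb/kg = 80.13636 kg
Dose = 5.3 mcg/kg/min × 80.13636 kg = 424.7227 mcg/min
424.7227 mcg/min × 60 min/hr = 25483.36 mcg/hr
Concentration = 100 mg ÷ 625 mL = 0.16 mg/mL = 160 mcg/mL
Rate = 25483.36 mcg/hr ÷ 160 mcg/mL = 159.271 mL/hr
Volume infused so far = 159.271 mL/hr × 2.6 hr = 414.1047 mL
Volume remaining = 625 − 414.1047 = 210.8953 mL
New rate:
Dose = 6.1 mcg/kg/min × 80.13636 kg = 488.8318 mcg/min
488.8318 mcg/min × 60 min/hr = 29329.91 mcg/hr
Rate = 29329.91 mcg/hr ÷ 160 mcg/mL = 183.3119 mL/hr
Time remaining = 210.8953 mL ÷ 183.3119 mL/hr = 1.150473 hr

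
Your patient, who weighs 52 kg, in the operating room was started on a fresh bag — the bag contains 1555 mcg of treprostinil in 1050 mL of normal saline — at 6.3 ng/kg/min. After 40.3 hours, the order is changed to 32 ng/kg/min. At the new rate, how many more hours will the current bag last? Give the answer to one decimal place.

Initial rate:
Dose = 6.3 ng/kg/min × 52 kg = 327.6 ng/min
327.6 ng/min × 60 min/hr = 19656 ng/hr
Concentration = 1555 mcg ÷ 1050 mL = 1.480952 mcg/mL = 1480.952 ng/mL
Rate = 19656 ng/hr ÷ 1480.952 ng/mL = 13.27254 mL/hr
Volume infused so far = 13.27254 mL/hr × 40.3 hr = 534.8834 mL
Volume remaining = 1050 − 534.8834 = 515.1166 mL
New rate:
Dose = 32 ng/kg/min × 52 kg = 1664 ng/min
1664 ng/min × 60 min/hr = 99840 ng/hr
Rate = 99840 ng/hr ÷ 1480.952 ng/mL = 67.41608 mL/hr
Time remaining = 515.1166 mL ÷ 67.41608 mL/hr = 7.640857 hr

7.6 hours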